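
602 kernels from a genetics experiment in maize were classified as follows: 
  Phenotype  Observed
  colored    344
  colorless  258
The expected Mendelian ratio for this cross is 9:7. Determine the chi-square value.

Expected counts for N = 602 under a 9:7 ratio (total parts = 16):
  colored: 602 × 9/16 = 338.625
  colorless: 602 × 7/16 = 263.375
χ² = Σ (O − E)² / E
  colored: (344 − 338.625)² / 338.625 = 0.0853
  colorless: (258 − 263.375)² / 263.375 = 0.1097
χ² = 0.0853 + 0.1097 = 0.195

0.195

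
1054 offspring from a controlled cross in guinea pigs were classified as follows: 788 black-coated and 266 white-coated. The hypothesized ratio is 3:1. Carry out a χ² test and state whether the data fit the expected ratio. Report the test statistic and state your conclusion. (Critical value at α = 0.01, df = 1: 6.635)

0.032; consistent

Expected counts for N = 1054 under a 3:1 ratio (total parts = 4):
  black-coated: 1054 × 3/4 = 790.5
  white-coated: 1054 × 1/4 = 263.5
χ² = Σ (O − E)² / E
  black-coated: (788 − 790.5)² / 790.5 = 0.0079
  white-coated: (266 − 263.5)² / 263.5 = 0.0237
χ² = 0.0079 + 0.0237 = 0.0316 ≈ 0.032
Degrees of freedom = 2 − 1 = 1; critical value at α = 0.01 is 6.635.
Since 0.032 < 6.635, we fail to reject the null hypothesis — the data are consistent with the 3:1 ratio.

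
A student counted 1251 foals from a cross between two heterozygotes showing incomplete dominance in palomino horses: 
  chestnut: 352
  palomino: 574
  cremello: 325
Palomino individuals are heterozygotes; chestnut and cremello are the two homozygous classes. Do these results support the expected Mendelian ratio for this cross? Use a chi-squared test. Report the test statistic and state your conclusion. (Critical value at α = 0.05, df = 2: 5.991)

9.646; not consistent

With incomplete dominance, a heterozygote × heterozygote cross gives a 1:2:1 phenotypic ratio.
The 1:2:1 ratio has 4 parts, so with N = 1251 the expected counts are:
  chestnut: 1251 × 1/4 = 312.75
  palomino: 1251 × 2/4 = 625.5
  cremello: 1251 × 1/4 = 312.75
χ² = Σ (O − E)² / E
  chestnut: (352 − 312.75)² / 312.75 = 4.9259
  palomino: (574 − 625.5)² / 625.5 = 4.2402
  cremello: (325 − 312.75)² / 312.75 = 0.4798
χ² = 4.9259 + 4.2402 + 0.4798 = 9.6459 ≈ 9.646
Degrees of freedom = 3 − 1 = 2; critical value at α = 0.05 is 5.991.
Since 9.646 > 5.991, we reject the null hypothesis — the data do not fit the 1:2:1 ratio.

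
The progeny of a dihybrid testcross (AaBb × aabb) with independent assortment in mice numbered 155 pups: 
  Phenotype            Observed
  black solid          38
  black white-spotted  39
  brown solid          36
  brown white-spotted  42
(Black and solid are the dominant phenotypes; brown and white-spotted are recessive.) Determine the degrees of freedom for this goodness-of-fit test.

A dihybrid testcross with independent assortment gives a 1:1:1:1 ratio.
A goodness-of-fit test with 4 phenotype classes has df = 4 − 1 = 3.

3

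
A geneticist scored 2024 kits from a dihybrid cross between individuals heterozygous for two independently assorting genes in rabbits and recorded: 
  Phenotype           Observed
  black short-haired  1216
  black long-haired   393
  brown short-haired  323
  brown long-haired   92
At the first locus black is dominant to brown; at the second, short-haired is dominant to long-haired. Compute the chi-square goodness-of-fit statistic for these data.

A dihybrid F₂ with independent assortment and complete dominance at both loci gives a 9:3:3:1 phenotypic ratio.
The 9:3:3:1 ratio has 16 parts, so with N = 2024 the expected counts are:
  black short-haired: 2024 × 9/16 = 1138.5
  black long-haired: 2024 × 3/16 = 379.5
  brown short-haired: 2024 × 3/16 = 379.5
  brown long-haired: 2024 × 1/16 = 126.5
χ² = Σ (O − E)² / E
  black short-haired: (1216 − 1138.5)² / 1138.5 = 5.2756
  black long-haired: (393 − 379.5)² / 379.5 = 0.4802
  brown short-haired: (323 − 379.5)² / 379.5 = 8.4117
  brown long-haired: (92 − 126.5)² / 126.5 = 9.4091
χ² = 5.2756 + 0.4802 + 8.4117 + 9.4091 = 23.5766 ≈ 23.577

23.577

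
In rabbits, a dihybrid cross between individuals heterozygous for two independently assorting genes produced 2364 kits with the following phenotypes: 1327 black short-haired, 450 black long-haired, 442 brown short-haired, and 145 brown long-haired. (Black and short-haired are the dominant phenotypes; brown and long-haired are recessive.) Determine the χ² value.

0.163

A dihybrid F₂ with independent assortment and complete dominance at both loci gives a 9:3:3:1 phenotypic ratio.
The 9:3:3:1 ratio has 16 parts, so with N = 2364 the expected counts are:
  black short-haired: 2364 × 9/16 = 1329.75
  black long-haired: 2364 × 3/16 = 443.25
  brown short-haired: 2364 × 3/16 = 443.25
  brown long-haired: 2364 × 1/16 = 147.75
χ² = Σ (O − E)² / E
  black short-haired: (1327 − 1329.75)² / 1329.75 = 0.0057
  black long-haired: (450 − 443.25)² / 443.25 = 0.1028
  brown short-haired: (442 − 443.25)² / 443.25 = 0.0035
  brown long-haired: (145 − 147.75)² / 147.75 = 0.0512
χ² = 0.0057 + 0.1028 + 0.0035 + 0.0512 = 0.1632 ≈ 0.163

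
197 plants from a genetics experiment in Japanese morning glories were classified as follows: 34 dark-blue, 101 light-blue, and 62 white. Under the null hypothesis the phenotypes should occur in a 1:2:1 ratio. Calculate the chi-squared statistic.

8.086

Expected counts for N = 197 under a 1:2:1 ratio (total parts = 4):
  dark-blue: 197 × 1/4 = 49.25
  light-blue: 197 × 2/4 = 98.5
  white: 197 × 1/4 = 49.25
χ² = Σ (O − E)² / E
  dark-blue: (34 − 49.25)² / 49.25 = 4.7221
  light-blue: (101 − 98.5)² / 98.5 = 0.0635
  white: (62 − 49.25)² / 49.25 = 3.3008
χ² = 4.7221 + 0.0635 + 3.3008 = 8.0864 ≈ 8.086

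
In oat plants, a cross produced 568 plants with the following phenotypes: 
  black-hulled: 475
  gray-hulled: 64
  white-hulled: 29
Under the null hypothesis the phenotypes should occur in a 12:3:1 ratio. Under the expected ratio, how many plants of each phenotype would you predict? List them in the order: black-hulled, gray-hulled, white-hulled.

Total ratio parts = 16. Expected numbers out of 568:
  black-hulled: 568 × 12/16 = 426
  gray-hulled: 568 × 3/16 = 106.5
  white-hulled: 568 × 1/16 = 35.5

426, 106.5, 35.5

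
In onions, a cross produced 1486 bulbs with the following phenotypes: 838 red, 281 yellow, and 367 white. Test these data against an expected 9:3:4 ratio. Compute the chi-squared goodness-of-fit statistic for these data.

0.080

The 9:3:4 ratio has 16 parts, so with N = 1486 the expected counts are:
  red: 1486 × 9/16 = 835.875
  yellow: 1486 × 3/16 = 278.625
  white: 1486 × 4/16 = 371.5
χ² = Σ (O − E)² / E
  red: (838 − 835.875)² / 835.875 = 0.0054
  yellow: (281 − 278.625)² / 278.625 = 0.0202
  white: (367 − 371.5)² / 371.5 = 0.0545
χ² = 0.0054 + 0.0202 + 0.0545 = 0.0801 ≈ 0.080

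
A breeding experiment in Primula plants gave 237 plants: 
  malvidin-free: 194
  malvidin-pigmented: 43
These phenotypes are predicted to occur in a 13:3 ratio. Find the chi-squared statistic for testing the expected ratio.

0.057

Total ratio parts = 16. Expected numbers out of 237:
  malvidin-free: 237 × 13/16 = 192.5625
  malvidin-pigmented: 237 × 3/16 = 44.4375
χ² = Σ (O − E)² / E
  malvidin-free: (194 − 192.5625)² / 192.5625 = 0.0107
  malvidin-pigmented: (43 − 44.4375)² / 44.4375 = 0.0465
χ² = 0.0107 + 0.0465 = 0.0572 ≈ 0.057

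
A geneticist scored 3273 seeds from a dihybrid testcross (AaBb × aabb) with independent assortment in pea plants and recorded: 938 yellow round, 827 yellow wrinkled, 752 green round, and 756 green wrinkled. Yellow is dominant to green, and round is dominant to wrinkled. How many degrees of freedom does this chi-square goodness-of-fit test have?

A dihybrid testcross with independent assortment gives a 1:1:1:1 ratio.
A goodness-of-fit test with 4 phenotype classes has df = 4 − 1 = 3.

3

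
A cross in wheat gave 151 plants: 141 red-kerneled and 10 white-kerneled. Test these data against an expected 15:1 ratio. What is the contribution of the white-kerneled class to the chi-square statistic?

The 15:1 ratio has 16 parts, so with N = 151 the expected counts are:
  red-kerneled: 151 × 15/16 = 141.5625
  white-kerneled: 151 × 1/16 = 9.4375
Contribution of white-kerneled: (10 − 9.4375)² / 9.4375 = 0.0335

0.034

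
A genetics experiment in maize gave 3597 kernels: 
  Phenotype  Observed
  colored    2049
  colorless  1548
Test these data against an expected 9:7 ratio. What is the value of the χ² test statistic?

0.745

Total ratio parts = 16. Expected numbers out of 3597:
  colored: 3597 × 9/16 = 2023.3125
  colorless: 3597 × 7/16 = 1573.6875
χ² = Σ (O − E)² / E
  colored: (2049 − 2023.3125)² / 2023.3125 = 0.3261
  colorless: (1548 − 1573.6875)² / 1573.6875 = 0.4193
χ² = 0.3261 + 0.4193 = 0.7454 ≈ 0.745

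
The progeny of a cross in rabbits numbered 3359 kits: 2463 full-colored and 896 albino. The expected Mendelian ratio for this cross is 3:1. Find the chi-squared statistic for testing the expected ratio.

5.024

The 3:1 ratio has 4 parts, so with N = 3359 the expected counts are:
  full-colored: 3359 × 3/4 = 2519.25
  albino: 3359 × 1/4 = 839.75
χ² = Σ (O − E)² / E
  full-colored: (2463 − 2519.25)² / 2519.25 = 1.2560
  albino: (896 − 839.75)² / 839.75 = 3.7679
χ² = 1.2560 + 3.7679 = 5.0239 ≈ 5.024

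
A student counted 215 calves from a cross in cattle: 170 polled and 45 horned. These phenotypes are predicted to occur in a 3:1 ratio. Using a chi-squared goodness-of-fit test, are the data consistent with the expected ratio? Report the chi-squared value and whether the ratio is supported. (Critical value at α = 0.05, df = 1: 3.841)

Total ratio parts = 4. Expected numbers out of 215:
  polled: 215 × 3/4 = 161.25
  horned: 215 × 1/4 = 53.75
χ² = Σ (O − E)² / E
  polled: (170 − 161.25)² / 161.25 = 0.4748
  horned: (45 − 53.75)² / 53.75 = 1.4244
χ² = 0.4748 + 1.4244 = 1.8992 ≈ 1.899
Degrees of freedom = 2 − 1 = 1; critical value at α = 0.05 is 3.841.
Since 1.899 < 3.841, we fail to reject the null hypothesis — the data are consistent with the 3:1 ratio.

1.899; consistent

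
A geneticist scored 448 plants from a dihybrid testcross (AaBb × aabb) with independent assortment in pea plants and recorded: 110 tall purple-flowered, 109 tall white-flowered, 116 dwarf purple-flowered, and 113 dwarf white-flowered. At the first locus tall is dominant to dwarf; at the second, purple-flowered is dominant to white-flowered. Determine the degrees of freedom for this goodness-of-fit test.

A dihybrid testcross with independent assortment gives a 1:1:1:1 ratio.
A goodness-of-fit test with 4 phenotype classes has df = 4 − 1 = 3.

3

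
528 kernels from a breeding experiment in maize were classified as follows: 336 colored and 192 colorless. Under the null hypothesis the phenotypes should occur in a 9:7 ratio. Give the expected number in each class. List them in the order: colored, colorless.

297, 231

Total ratio parts = 16. Expected numbers out of 528:
  colored: 528 × 9/16 = 297
  colorless: 528 × 7/16 = 231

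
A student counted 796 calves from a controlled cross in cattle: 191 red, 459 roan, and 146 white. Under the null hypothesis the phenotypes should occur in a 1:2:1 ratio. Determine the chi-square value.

23.786

The 1:2:1 ratio has 4 parts, so with N = 796 the expected counts are:
  red: 796 × 1/4 = 199
  roan: 796 × 2/4 = 398
  white: 796 × 1/4 = 199
χ² = Σ (O − E)² / E
  red: (191 − 199)² / 199 = 0.3216
  roan: (459 − 398)² / 398 = 9.3492
  white: (146 − 199)² / 199 = 14.1156
χ² = 0.3216 + 9.3492 + 14.1156 = 23.7864 ≈ 23.786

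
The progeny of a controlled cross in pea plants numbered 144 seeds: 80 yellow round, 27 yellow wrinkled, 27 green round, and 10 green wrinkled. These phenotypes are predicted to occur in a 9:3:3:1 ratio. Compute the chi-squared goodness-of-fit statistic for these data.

Under the 9:3:3:1 hypothesis (Σ ratio = 16, N = 144):
  yellow round: 144 × 9/16 = 81
  yellow wrinkled: 144 × 3/16 = 27
  green round: 144 × 3/16 = 27
  green wrinkled: 144 × 1/16 = 9
χ² = Σ (O − E)² / E
  yellow round: (80 − 81)² / 81 = 0.0123
  yellow wrinkled: (27 − 27)² / 27 = 0.0000
  green round: (27 − 27)² / 27 = 0.0000
  green wrinkled: (10 − 9)² / 9 = 0.1111
χ² = 0.0123 + 0.0000 + 0.0000 + 0.1111 = 0.1234 ≈ 0.123

0.123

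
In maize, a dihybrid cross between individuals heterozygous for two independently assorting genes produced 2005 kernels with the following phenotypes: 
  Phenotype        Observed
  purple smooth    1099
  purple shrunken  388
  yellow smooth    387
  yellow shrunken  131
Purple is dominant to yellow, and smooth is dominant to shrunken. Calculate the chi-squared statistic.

1.707

A dihybrid F₂ with independent assortment and complete dominance at both loci gives a 9:3:3:1 phenotypic ratio.
Expected counts for N = 2005 under a 9:3:3:1 ratio (total parts = 16):
  purple smooth: 2005 × 9/16 = 1127.8125
  purple shrunken: 2005 × 3/16 = 375.9375
  yellow smooth: 2005 × 3/16 = 375.9375
  yellow shrunken: 2005 × 1/16 = 125.3125
χ² = Σ (O − E)² / E
  purple smooth: (1099 − 1127.8125)² / 1127.8125 = 0.7361
  purple shrunken: (388 − 375.9375)² / 375.9375 = 0.3870
  yellow smooth: (387 − 375.9375)² / 375.9375 = 0.3255
  yellow shrunken: (131 − 125.3125)² / 125.3125 = 0.2581
χ² = 0.7361 + 0.3870 + 0.3255 + 0.2581 = 1.7067 ≈ 1.707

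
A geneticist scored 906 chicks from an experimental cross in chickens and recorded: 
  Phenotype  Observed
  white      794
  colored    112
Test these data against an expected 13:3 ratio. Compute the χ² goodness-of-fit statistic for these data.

Expected counts for N = 906 under a 13:3 ratio (total parts = 16):
  white: 906 × 13/16 = 736.125
  colored: 906 × 3/16 = 169.875
χ² = Σ (O − E)² / E
  white: (794 − 736.125)² / 736.125 = 4.5502
  colored: (112 − 169.875)² / 169.875 = 19.7175
χ² = 4.5502 + 19.7175 = 24.2677 ≈ 24.268

24.268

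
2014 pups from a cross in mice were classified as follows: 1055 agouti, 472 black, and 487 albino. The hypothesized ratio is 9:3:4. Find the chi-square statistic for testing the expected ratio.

29.480

Expected counts for N = 2014 under a 9:3:4 ratio (total parts = 16):
  agouti: 2014 × 9/16 = 1132.875
  black: 2014 × 3/16 = 377.625
  albino: 2014 × 4/16 = 503.5
χ² = Σ (O − E)² / E
  agouti: (1055 − 1132.875)² / 1132.875 = 5.3532
  black: (472 − 377.625)² / 377.625 = 23.5859
  albino: (487 − 503.5)² / 503.5 = 0.5407
χ² = 5.3532 + 23.5859 + 0.5407 = 29.4798 ≈ 29.480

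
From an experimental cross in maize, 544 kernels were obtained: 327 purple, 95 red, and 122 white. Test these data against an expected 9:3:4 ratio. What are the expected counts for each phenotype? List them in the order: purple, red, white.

Under the 9:3:4 hypothesis (Σ ratio = 16, N = 544):
  purple: 544 × 9/16 = 306
  red: 544 × 3/16 = 102
  white: 544 × 4/16 = 136

306, 102, 136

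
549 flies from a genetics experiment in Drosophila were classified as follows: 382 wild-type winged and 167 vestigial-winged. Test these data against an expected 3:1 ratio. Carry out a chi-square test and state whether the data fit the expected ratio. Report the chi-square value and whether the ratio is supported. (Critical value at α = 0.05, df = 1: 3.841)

Expected counts for N = 549 under a 3:1 ratio (total parts = 4):
  wild-type winged: 549 × 3/4 = 411.75
  vestigial-winged: 549 × 1/4 = 137.25
χ² = Σ (O − E)² / E
  wild-type winged: (382 − 411.75)² / 411.75 = 2.1495
  vestigial-winged: (167 − 137.25)² / 137.25 = 6.4485
χ² = 2.1495 + 6.4485 = 8.598
Degrees of freedom = 2 − 1 = 1; critical value at α = 0.05 is 3.841.
Since 8.598 > 3.841, we reject the null hypothesis — the data do not fit the 3:1 ratio.

8.598; not consistent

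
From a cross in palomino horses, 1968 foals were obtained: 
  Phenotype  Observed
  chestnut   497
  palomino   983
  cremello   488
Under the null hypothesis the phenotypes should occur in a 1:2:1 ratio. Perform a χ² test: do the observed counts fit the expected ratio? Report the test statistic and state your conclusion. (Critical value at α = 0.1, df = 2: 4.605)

Expected counts for N = 1968 under a 1:2:1 ratio (total parts = 4):
  chestnut: 1968 × 1/4 = 492
  palomino: 1968 × 2/4 = 984
  cremello: 1968 × 1/4 = 492
χ² = Σ (O − E)² / E
  chestnut: (497 − 492)² / 492 = 0.0508
  palomino: (983 − 984)² / 984 = 0.0010
  cremello: (488 − 492)² / 492 = 0.0325
χ² = 0.0508 + 0.0010 + 0.0325 = 0.0843 ≈ 0.084
Degrees of freedom = 3 − 1 = 2; critical value at α = 0.1 is 4.605.
Since 0.084 < 4.605, we fail to reject the null hypothesis — the data are consistent with the 1:2:1 ratio.

0.084; consistent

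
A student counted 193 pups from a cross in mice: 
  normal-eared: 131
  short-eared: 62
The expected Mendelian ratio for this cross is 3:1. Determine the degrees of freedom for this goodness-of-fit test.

A goodness-of-fit test with 2 phenotype classes has df = 2 − 1 = 1.

1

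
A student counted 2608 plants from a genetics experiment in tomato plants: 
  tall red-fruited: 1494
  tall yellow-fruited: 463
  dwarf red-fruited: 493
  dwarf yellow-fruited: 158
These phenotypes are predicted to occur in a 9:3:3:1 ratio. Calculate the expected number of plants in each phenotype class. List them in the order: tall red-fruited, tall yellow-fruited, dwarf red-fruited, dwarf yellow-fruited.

1467, 489, 489, 163

Under the 9:3:3:1 hypothesis (Σ ratio = 16, N = 2608):
  tall red-fruited: 2608 × 9/16 = 1467
  tall yellow-fruited: 2608 × 3/16 = 489
  dwarf red-fruited: 2608 × 3/16 = 489
  dwarf yellow-fruited: 2608 × 1/16 = 163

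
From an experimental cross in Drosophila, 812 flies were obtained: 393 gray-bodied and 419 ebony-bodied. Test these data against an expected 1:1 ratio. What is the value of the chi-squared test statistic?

0.833

Total ratio parts = 2. Expected numbers out of 812:
  gray-bodied: 812 × 1/2 = 406
  ebony-bodied: 812 × 1/2 = 406
χ² = Σ (O − E)² / E
  gray-bodied: (393 − 406)² / 406 = 0.4163
  ebony-bodied: (419 − 406)² / 406 = 0.4163
χ² = 0.4163 + 0.4163 = 0.8326 ≈ 0.833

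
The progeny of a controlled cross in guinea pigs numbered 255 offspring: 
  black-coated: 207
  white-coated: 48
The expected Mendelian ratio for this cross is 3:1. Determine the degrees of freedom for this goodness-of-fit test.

A goodness-of-fit test with 2 phenotype classes has df = 2 − 1 = 1.

1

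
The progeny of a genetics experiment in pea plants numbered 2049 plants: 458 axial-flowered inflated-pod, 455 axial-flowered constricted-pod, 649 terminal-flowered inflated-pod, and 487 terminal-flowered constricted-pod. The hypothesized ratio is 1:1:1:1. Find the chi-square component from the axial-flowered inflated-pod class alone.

5.745

Expected counts for N = 2049 under a 1:1:1:1 ratio (total parts = 4):
  axial-flowered inflated-pod: 2049 × 1/4 = 512.25
  axial-flowered constricted-pod: 2049 × 1/4 = 512.25
  terminal-flowered inflated-pod: 2049 × 1/4 = 512.25
  terminal-flowered constricted-pod: 2049 × 1/4 = 512.25
Contribution of axial-flowered inflated-pod: (458 − 512.25)² / 512.25 = 5.7454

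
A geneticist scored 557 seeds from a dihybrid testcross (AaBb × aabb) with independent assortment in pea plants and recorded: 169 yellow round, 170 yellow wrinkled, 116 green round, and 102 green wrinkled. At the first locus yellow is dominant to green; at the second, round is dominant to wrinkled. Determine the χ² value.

26.993

A dihybrid testcross with independent assortment gives a 1:1:1:1 ratio.
Under the 1:1:1:1 hypothesis (Σ ratio = 4, N = 557):
  yellow round: 557 × 1/4 = 139.25
  yellow wrinkled: 557 × 1/4 = 139.25
  green round: 557 × 1/4 = 139.25
  green wrinkled: 557 × 1/4 = 139.25
χ² = Σ (O − E)² / E
  yellow round: (169 − 139.25)² / 139.25 = 6.3559
  yellow wrinkled: (170 − 139.25)² / 139.25 = 6.7904
  green round: (116 − 139.25)² / 139.25 = 3.8820
  green wrinkled: (102 − 139.25)² / 139.25 = 9.9645
χ² = 6.3559 + 6.7904 + 3.8820 + 9.9645 = 26.9928 ≈ 26.993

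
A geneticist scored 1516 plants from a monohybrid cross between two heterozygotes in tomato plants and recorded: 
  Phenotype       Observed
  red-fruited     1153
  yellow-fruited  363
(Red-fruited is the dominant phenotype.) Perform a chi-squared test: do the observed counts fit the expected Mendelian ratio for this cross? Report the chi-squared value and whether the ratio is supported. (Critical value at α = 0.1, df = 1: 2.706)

For a monohybrid cross between heterozygotes with complete dominance, the expected phenotypic ratio is 3:1.
Expected counts for N = 1516 under a 3:1 ratio (total parts = 4):
  red-fruited: 1516 × 3/4 = 1137
  yellow-fruited: 1516 × 1/4 = 379
χ² = Σ (O − E)² / E
  red-fruited: (1153 − 1137)² / 1137 = 0.2252
  yellow-fruited: (363 − 379)² / 379 = 0.6755
χ² = 0.2252 + 0.6755 = 0.9007 ≈ 0.901
Degrees of freedom = 2 − 1 = 1; critical value at α = 0.1 is 2.706.
Since 0.901 < 2.706, we fail to reject the null hypothesis — the data are consistent with the 3:1 ratio.

0.901; consistent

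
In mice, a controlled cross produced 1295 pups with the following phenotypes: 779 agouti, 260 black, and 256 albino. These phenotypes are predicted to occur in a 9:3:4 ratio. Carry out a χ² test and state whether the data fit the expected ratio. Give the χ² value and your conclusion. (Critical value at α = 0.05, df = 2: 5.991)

18.904; not consistent

Under the 9:3:4 hypothesis (Σ ratio = 16, N = 1295):
  agouti: 1295 × 9/16 = 728.4375
  black: 1295 × 3/16 = 242.8125
  albino: 1295 × 4/16 = 323.75
χ² = Σ (O − E)² / E
  agouti: (779 − 728.4375)² / 728.4375 = 3.5097
  black: (260 − 242.8125)² / 242.8125 = 1.2166
  albino: (256 − 323.75)² / 323.75 = 14.1778
χ² = 3.5097 + 1.2166 + 14.1778 = 18.9041 ≈ 18.904
Degrees of freedom = 3 − 1 = 2; critical value at α = 0.05 is 5.991.
Since 18.904 > 5.991, we reject the null hypothesis — the data do not fit the 9:3:4 ratio.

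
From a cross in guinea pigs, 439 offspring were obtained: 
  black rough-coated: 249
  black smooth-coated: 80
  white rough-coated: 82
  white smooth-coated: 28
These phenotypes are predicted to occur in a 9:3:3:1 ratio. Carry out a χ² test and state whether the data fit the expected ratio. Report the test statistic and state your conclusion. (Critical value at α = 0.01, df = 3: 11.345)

Total ratio parts = 16. Expected numbers out of 439:
  black rough-coated: 439 × 9/16 = 246.9375
  black smooth-coated: 439 × 3/16 = 82.3125
  white rough-coated: 439 × 3/16 = 82.3125
  white smooth-coated: 439 × 1/16 = 27.4375
χ² = Σ (O − E)² / E
  black rough-coated: (249 − 246.9375)² / 246.9375 = 0.0172
  black smooth-coated: (80 − 82.3125)² / 82.3125 = 0.0650
  white rough-coated: (82 − 82.3125)² / 82.3125 = 0.0012
  white smooth-coated: (28 − 27.4375)² / 27.4375 = 0.0115
χ² = 0.0172 + 0.0650 + 0.0012 + 0.0115 = 0.0949 ≈ 0.095
Degrees of freedom = 4 − 1 = 3; critical value at α = 0.01 is 11.345.
Since 0.095 < 11.345, we fail to reject the null hypothesis — the data are consistent with the 9:3:3:1 ratio.

0.095; consistent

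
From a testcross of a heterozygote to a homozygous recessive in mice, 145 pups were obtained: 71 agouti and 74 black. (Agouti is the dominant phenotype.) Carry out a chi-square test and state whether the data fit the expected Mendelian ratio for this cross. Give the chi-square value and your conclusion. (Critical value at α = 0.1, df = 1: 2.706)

0.062; consistent

A testcross of a heterozygote (Aa × aa) gives a 1:1 phenotypic ratio.
Total ratio parts = 2. Expected numbers out of 145:
  agouti: 145 × 1/2 = 72.5
  black: 145 × 1/2 = 72.5
χ² = Σ (O − E)² / E
  agouti: (71 − 72.5)² / 72.5 = 0.0310
  black: (74 − 72.5)² / 72.5 = 0.0310
χ² = 0.0310 + 0.0310 = 0.062
Degrees of freedom = 2 − 1 = 1; critical value at α = 0.1 is 2.706.
Since 0.062 < 2.706, we fail to reject the null hypothesis — the data are consistent with the 1:1 ratio.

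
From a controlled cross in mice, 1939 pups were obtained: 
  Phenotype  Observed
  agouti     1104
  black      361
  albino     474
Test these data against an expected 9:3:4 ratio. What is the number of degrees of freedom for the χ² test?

A goodness-of-fit test with 3 phenotype classes has df = 3 − 1 = 2.

2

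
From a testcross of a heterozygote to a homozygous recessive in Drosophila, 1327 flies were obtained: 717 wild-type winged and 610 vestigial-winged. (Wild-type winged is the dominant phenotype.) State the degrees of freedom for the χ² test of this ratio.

1

A testcross of a heterozygote (Aa × aa) gives a 1:1 phenotypic ratio.
A goodness-of-fit test with 2 phenotype classes has df = 2 − 1 = 1.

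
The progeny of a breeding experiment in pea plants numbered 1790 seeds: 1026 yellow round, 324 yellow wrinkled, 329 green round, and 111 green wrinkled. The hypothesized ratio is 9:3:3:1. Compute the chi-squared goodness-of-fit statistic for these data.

0.904

Total ratio parts = 16. Expected numbers out of 1790:
  yellow round: 1790 × 9/16 = 1006.875
  yellow wrinkled: 1790 × 3/16 = 335.625
  green round: 1790 × 3/16 = 335.625
  green wrinkled: 1790 × 1/16 = 111.875
χ² = Σ (O − E)² / E
  yellow round: (1026 − 1006.875)² / 1006.875 = 0.3633
  yellow wrinkled: (324 − 335.625)² / 335.625 = 0.4027
  green round: (329 − 335.625)² / 335.625 = 0.1308
  green wrinkled: (111 − 111.875)² / 111.875 = 0.0068
χ² = 0.3633 + 0.4027 + 0.1308 + 0.0068 = 0.9036 ≈ 0.904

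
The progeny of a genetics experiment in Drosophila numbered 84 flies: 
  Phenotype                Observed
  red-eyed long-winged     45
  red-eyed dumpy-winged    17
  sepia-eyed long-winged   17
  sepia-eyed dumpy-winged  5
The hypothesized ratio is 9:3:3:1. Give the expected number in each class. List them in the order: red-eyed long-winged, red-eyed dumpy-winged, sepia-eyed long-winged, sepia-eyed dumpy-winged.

47.25, 15.75, 15.75, 5.25

The 9:3:3:1 ratio has 16 parts, so with N = 84 the expected counts are:
  red-eyed long-winged: 84 × 9/16 = 47.25
  red-eyed dumpy-winged: 84 × 3/16 = 15.75
  sepia-eyed long-winged: 84 × 3/16 = 15.75
  sepia-eyed dumpy-winged: 84 × 1/16 = 5.25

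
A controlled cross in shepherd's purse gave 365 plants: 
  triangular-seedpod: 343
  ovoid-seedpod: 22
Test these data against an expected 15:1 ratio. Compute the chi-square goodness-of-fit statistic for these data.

Expected counts for N = 365 under a 15:1 ratio (total parts = 16):
  triangular-seedpod: 365 × 15/16 = 342.1875
  ovoid-seedpod: 365 × 1/16 = 22.8125
χ² = Σ (O − E)² / E
  triangular-seedpod: (343 − 342.1875)² / 342.1875 = 0.0019
  ovoid-seedpod: (22 − 22.8125)² / 22.8125 = 0.0289
χ² = 0.0019 + 0.0289 = 0.0308 ≈ 0.031

0.031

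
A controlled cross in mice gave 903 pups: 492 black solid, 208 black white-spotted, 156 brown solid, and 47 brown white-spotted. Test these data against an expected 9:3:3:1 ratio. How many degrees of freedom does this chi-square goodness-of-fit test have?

A goodness-of-fit test with 4 phenotype classes has df = 4 − 1 = 3.

3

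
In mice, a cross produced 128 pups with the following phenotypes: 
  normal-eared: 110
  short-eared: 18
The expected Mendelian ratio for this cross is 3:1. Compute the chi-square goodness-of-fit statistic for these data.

8.167

Expected counts for N = 128 under a 3:1 ratio (total parts = 4):
  normal-eared: 128 × 3/4 = 96
  short-eared: 128 × 1/4 = 32
χ² = Σ (O − E)² / E
  normal-eared: (110 − 96)² / 96 = 2.0417
  short-eared: (18 − 32)² / 32 = 6.1250
χ² = 2.0417 + 6.1250 = 8.1667 ≈ 8.167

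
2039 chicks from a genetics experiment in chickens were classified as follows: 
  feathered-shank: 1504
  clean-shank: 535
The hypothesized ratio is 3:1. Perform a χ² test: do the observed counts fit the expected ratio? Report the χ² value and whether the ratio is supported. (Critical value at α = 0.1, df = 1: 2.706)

1.668; consistent

Under the 3:1 hypothesis (Σ ratio = 4, N = 2039):
  feathered-shank: 2039 × 3/4 = 1529.25
  clean-shank: 2039 × 1/4 = 509.75
χ² = Σ (O − E)² / E
  feathered-shank: (1504 − 1529.25)² / 1529.25 = 0.4169
  clean-shank: (535 − 509.75)² / 509.75 = 1.2507
χ² = 0.4169 + 1.2507 = 1.6676 ≈ 1.668
Degrees of freedom = 2 − 1 = 1; critical value at α = 0.1 is 2.706.
Since 1.668 < 2.706, we fail to reject the null hypothesis — the data are consistent with the 3:1 ratio.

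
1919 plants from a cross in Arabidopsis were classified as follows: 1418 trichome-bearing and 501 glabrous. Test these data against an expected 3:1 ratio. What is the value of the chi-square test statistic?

1.255

Under the 3:1 hypothesis (Σ ratio = 4, N = 1919):
  trichome-bearing: 1919 × 3/4 = 1439.25
  glabrous: 1919 × 1/4 = 479.75
χ² = Σ (O − E)² / E
  trichome-bearing: (1418 − 1439.25)² / 1439.25 = 0.3137
  glabrous: (501 − 479.75)² / 479.75 = 0.9412
χ² = 0.3137 + 0.9412 = 1.2549 ≈ 1.255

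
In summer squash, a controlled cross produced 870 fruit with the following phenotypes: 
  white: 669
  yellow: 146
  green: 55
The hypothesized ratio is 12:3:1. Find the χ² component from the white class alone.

0.417

Under the 12:3:1 hypothesis (Σ ratio = 16, N = 870):
  white: 870 × 12/16 = 652.5
  yellow: 870 × 3/16 = 163.125
  green: 870 × 1/16 = 54.375
Contribution of white: (669 − 652.5)² / 652.5 = 0.4172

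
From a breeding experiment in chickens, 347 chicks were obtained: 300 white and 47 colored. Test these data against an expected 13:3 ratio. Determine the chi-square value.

6.172

Expected counts for N = 347 under a 13:3 ratio (total parts = 16):
  white: 347 × 13/16 = 281.9375
  colored: 347 × 3/16 = 65.0625
χ² = Σ (O − E)² / E
  white: (300 − 281.9375)² / 281.9375 = 1.1572
  colored: (47 − 65.0625)² / 65.0625 = 5.0145
χ² = 1.1572 + 5.0145 = 6.1717 ≈ 6.172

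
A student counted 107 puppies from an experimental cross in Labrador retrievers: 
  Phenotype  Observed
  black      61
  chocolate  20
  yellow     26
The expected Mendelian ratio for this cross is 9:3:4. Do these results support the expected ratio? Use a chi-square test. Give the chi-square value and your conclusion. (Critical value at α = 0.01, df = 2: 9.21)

The 9:3:4 ratio has 16 parts, so with N = 107 the expected counts are:
  black: 107 × 9/16 = 60.1875
  chocolate: 107 × 3/16 = 20.0625
  yellow: 107 × 4/16 = 26.75
χ² = Σ (O − E)² / E
  black: (61 − 60.1875)² / 60.1875 = 0.0110
  chocolate: (20 − 20.0625)² / 20.0625 = 0.0002
  yellow: (26 − 26.75)² / 26.75 = 0.0210
χ² = 0.0110 + 0.0002 + 0.0210 = 0.0322 ≈ 0.032
Degrees of freedom = 3 − 1 = 2; critical value at α = 0.01 is 9.21.
Since 0.032 < 9.21, we fail to reject the null hypothesis — the data are consistent with the 9:3:4 ratio.

0.032; consistent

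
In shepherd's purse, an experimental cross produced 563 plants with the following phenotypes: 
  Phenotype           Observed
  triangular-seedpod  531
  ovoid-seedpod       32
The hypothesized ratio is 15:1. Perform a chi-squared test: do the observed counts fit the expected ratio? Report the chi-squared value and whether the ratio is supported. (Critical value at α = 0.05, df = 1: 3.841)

0.308; consistent

The 15:1 ratio has 16 parts, so with N = 563 the expected counts are:
  triangular-seedpod: 563 × 15/16 = 527.8125
  ovoid-seedpod: 563 × 1/16 = 35.1875
χ² = Σ (O − E)² / E
  triangular-seedpod: (531 − 527.8125)² / 527.8125 = 0.0192
  ovoid-seedpod: (32 − 35.1875)² / 35.1875 = 0.2887
χ² = 0.0192 + 0.2887 = 0.3079 ≈ 0.308
Degrees of freedom = 2 − 1 = 1; critical value at α = 0.05 is 3.841.
Since 0.308 < 3.841, we fail to reject the null hypothesis — the data are consistent with the 15:1 ratio.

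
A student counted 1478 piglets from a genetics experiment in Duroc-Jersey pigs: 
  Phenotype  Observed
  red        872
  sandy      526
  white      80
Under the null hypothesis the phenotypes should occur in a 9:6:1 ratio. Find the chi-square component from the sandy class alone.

Expected counts for N = 1478 under a 9:6:1 ratio (total parts = 16):
  red: 1478 × 9/16 = 831.375
  sandy: 1478 × 6/16 = 554.25
  white: 1478 × 1/16 = 92.375
Contribution of sandy: (526 − 554.25)² / 554.25 = 1.4399

1.440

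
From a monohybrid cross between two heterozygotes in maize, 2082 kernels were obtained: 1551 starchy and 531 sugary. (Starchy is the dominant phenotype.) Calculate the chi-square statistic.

0.282

For a monohybrid cross between heterozygotes with complete dominance, the expected phenotypic ratio is 3:1.
The 3:1 ratio has 4 parts, so with N = 2082 the expected counts are:
  starchy: 2082 × 3/4 = 1561.5
  sugary: 2082 × 1/4 = 520.5
χ² = Σ (O − E)² / E
  starchy: (1551 − 1561.5)² / 1561.5 = 0.0706
  sugary: (531 − 520.5)² / 520.5 = 0.2118
χ² = 0.0706 + 0.2118 = 0.2824 ≈ 0.282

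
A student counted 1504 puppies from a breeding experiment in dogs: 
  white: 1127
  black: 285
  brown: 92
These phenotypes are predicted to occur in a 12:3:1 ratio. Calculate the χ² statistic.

The 12:3:1 ratio has 16 parts, so with N = 1504 the expected counts are:
  white: 1504 × 12/16 = 1128
  black: 1504 × 3/16 = 282
  brown: 1504 × 1/16 = 94
χ² = Σ (O − E)² / E
  white: (1127 − 1128)² / 1128 = 0.0009
  black: (285 − 282)² / 282 = 0.0319
  brown: (92 − 94)² / 94 = 0.0426
χ² = 0.0009 + 0.0319 + 0.0426 = 0.0754 ≈ 0.075

0.075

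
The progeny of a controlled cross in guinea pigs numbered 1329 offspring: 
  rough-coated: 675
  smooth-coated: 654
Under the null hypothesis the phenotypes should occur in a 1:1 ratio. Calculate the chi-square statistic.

The 1:1 ratio has 2 parts, so with N = 1329 the expected counts are:
  rough-coated: 1329 × 1/2 = 664.5
  smooth-coated: 1329 × 1/2 = 664.5
χ² = Σ (O − E)² / E
  rough-coated: (675 − 664.5)² / 664.5 = 0.1659
  smooth-coated: (654 − 664.5)² / 664.5 = 0.1659
χ² = 0.1659 + 0.1659 = 0.3318 ≈ 0.332

0.332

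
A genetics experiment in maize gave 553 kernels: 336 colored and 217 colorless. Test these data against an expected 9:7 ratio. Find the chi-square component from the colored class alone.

Expected counts for N = 553 under a 9:7 ratio (total parts = 16):
  colored: 553 × 9/16 = 311.0625
  colorless: 553 × 7/16 = 241.9375
Contribution of colored: (336 − 311.0625)² / 311.0625 = 1.9992

1.999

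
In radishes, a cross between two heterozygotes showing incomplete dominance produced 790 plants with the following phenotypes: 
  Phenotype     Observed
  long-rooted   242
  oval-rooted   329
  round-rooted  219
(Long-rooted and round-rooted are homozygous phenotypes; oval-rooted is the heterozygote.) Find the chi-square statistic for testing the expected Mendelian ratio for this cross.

23.395

With incomplete dominance, a heterozygote × heterozygote cross gives a 1:2:1 phenotypic ratio.
Total ratio parts = 4. Expected numbers out of 790:
  long-rooted: 790 × 1/4 = 197.5
  oval-rooted: 790 × 2/4 = 395
  round-rooted: 790 × 1/4 = 197.5
χ² = Σ (O − E)² / E
  long-rooted: (242 − 197.5)² / 197.5 = 10.0266
  oval-rooted: (329 − 395)² / 395 = 11.0278
  round-rooted: (219 − 197.5)² / 197.5 = 2.3405
χ² = 10.0266 + 11.0278 + 2.3405 = 23.3949 ≈ 23.395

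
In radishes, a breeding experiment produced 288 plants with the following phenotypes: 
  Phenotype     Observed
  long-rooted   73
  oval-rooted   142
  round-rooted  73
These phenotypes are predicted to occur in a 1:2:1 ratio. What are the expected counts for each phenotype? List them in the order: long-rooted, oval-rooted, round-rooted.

72, 144, 72

Expected counts for N = 288 under a 1:2:1 ratio (total parts = 4):
  long-rooted: 288 × 1/4 = 72
  oval-rooted: 288 × 2/4 = 144
  round-rooted: 288 × 1/4 = 72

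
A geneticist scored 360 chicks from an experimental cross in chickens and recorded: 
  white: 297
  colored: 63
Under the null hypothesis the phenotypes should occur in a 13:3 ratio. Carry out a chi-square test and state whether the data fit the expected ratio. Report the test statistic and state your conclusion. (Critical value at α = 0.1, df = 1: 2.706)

Total ratio parts = 16. Expected numbers out of 360:
  white: 360 × 13/16 = 292.5
  colored: 360 × 3/16 = 67.5
χ² = Σ (O − E)² / E
  white: (297 − 292.5)² / 292.5 = 0.0692
  colored: (63 − 67.5)² / 67.5 = 0.3000
χ² = 0.0692 + 0.3000 = 0.3692 ≈ 0.369
Degrees of freedom = 2 − 1 = 1; critical value at α = 0.1 is 2.706.
Since 0.369 < 2.706, we fail to reject the null hypothesis — the data are consistent with the 13:3 ratio.

0.369; consistent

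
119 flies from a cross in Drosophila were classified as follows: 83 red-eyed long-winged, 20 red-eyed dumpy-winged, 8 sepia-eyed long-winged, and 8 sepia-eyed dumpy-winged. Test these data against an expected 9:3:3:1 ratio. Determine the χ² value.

13.317

The 9:3:3:1 ratio has 16 parts, so with N = 119 the expected counts are:
  red-eyed long-winged: 119 × 9/16 = 66.9375
  red-eyed dumpy-winged: 119 × 3/16 = 22.3125
  sepia-eyed long-winged: 119 × 3/16 = 22.3125
  sepia-eyed dumpy-winged: 119 × 1/16 = 7.4375
χ² = Σ (O − E)² / E
  red-eyed long-winged: (83 − 66.9375)² / 66.9375 = 3.8544
  red-eyed dumpy-winged: (20 − 22.3125)² / 22.3125 = 0.2397
  sepia-eyed long-winged: (8 − 22.3125)² / 22.3125 = 9.1808
  sepia-eyed dumpy-winged: (8 − 7.4375)² / 7.4375 = 0.0425
χ² = 3.8544 + 0.2397 + 9.1808 + 0.0425 = 13.3174 ≈ 13.317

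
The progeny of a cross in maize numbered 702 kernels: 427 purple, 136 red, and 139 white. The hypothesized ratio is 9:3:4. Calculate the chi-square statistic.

The 9:3:4 ratio has 16 parts, so with N = 702 the expected counts are:
  purple: 702 × 9/16 = 394.875
  red: 702 × 3/16 = 131.625
  white: 702 × 4/16 = 175.5
χ² = Σ (O − E)² / E
  purple: (427 − 394.875)² / 394.875 = 2.6135
  red: (136 − 131.625)² / 131.625 = 0.1454
  white: (139 − 175.5)² / 175.5 = 7.5912
χ² = 2.6135 + 0.1454 + 7.5912 = 10.3501 ≈ 10.350

10.350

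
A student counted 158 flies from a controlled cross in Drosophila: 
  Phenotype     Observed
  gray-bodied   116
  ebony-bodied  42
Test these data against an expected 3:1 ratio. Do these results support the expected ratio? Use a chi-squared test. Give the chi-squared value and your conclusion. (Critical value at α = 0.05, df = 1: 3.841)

0.211; consistent

The 3:1 ratio has 4 parts, so with N = 158 the expected counts are:
  gray-bodied: 158 × 3/4 = 118.5
  ebony-bodied: 158 × 1/4 = 39.5
χ² = Σ (O − E)² / E
  gray-bodied: (116 − 118.5)² / 118.5 = 0.0527
  ebony-bodied: (42 − 39.5)² / 39.5 = 0.1582
χ² = 0.0527 + 0.1582 = 0.2109 ≈ 0.211
Degrees of freedom = 2 − 1 = 1; critical value at α = 0.05 is 3.841.
Since 0.211 < 3.841, we fail to reject the null hypothesis — the data are consistent with the 3:1 ratio.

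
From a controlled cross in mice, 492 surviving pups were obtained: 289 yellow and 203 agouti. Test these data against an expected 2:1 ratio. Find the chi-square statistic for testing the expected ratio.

Total ratio parts = 3. Expected numbers out of 492:
  yellow: 492 × 2/3 = 328
  agouti: 492 × 1/3 = 164
χ² = Σ (O − E)² / E
  yellow: (289 − 328)² / 328 = 4.6372
  agouti: (203 − 164)² / 164 = 9.2744
χ² = 4.6372 + 9.2744 = 13.9116 ≈ 13.912

13.912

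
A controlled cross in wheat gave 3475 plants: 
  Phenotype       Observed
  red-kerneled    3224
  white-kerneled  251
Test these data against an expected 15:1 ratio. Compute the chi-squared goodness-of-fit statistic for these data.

Under the 15:1 hypothesis (Σ ratio = 16, N = 3475):
  red-kerneled: 3475 × 15/16 = 3257.8125
  white-kerneled: 3475 × 1/16 = 217.1875
χ² = Σ (O − E)² / E
  red-kerneled: (3224 − 3257.8125)² / 3257.8125 = 0.3509
  white-kerneled: (251 − 217.1875)² / 217.1875 = 5.2640
χ² = 0.3509 + 5.2640 = 5.6149 ≈ 5.615

5.615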